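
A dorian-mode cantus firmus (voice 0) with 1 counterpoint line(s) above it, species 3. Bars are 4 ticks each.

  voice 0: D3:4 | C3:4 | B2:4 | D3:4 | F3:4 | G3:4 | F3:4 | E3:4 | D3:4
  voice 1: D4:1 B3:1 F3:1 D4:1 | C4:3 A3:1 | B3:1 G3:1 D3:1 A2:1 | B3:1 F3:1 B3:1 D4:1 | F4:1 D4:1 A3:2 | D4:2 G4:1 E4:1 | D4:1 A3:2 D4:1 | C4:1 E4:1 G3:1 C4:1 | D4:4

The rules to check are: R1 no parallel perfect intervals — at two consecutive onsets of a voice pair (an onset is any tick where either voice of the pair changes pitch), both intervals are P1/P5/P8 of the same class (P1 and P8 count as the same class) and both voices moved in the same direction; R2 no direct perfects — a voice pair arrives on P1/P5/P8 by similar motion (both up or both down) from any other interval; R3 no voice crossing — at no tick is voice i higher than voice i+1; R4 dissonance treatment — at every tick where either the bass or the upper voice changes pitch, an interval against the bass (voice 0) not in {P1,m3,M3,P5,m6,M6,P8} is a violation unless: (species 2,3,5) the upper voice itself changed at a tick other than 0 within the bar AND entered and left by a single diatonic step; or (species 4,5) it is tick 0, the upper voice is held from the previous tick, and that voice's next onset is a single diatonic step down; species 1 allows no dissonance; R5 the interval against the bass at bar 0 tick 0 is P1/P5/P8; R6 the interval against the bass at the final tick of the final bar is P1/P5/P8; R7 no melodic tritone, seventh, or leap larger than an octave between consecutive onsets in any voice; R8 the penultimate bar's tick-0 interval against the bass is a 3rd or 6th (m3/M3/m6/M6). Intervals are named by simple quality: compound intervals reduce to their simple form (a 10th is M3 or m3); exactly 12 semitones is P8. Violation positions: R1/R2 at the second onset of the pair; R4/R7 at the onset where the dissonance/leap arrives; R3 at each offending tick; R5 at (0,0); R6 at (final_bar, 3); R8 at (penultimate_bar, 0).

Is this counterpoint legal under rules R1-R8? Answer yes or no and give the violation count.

No (9 violations)

bar 0: v0=D3 v1=D4 (P8)
bar 1: v0=C3 v1=C4 (P8)
bar 2: v0=B2 v1=B3 (P8)
bar 3: v0=D3 v1=B3 (M6)
bar 4: v0=F3 v1=F4 (P8)
bar 5: v0=G3 v1=D4 (P5)
bar 6: v0=F3 v1=D4 (M6)
bar 7: v0=E3 v1=C4 (m6)
bar 8: v0=D3 v1=D4 (P8)
  R7 @ bar0.2: B3->F3 leap 6st
  R1 @ bar1.0: D3/D4 P8 -> C3/C4 P8 similar
  R3 @ bar2.3: B2 above A2
  R4 @ bar2.3: B2/A2 M2 untreated
  R7 @ bar3.0: A2->B3 leap 14st
  R7 @ bar3.1: B3->F3 leap 6st
  R7 @ bar3.2: F3->B3 leap 6st
  R1 @ bar4.0: D3/D4 P8 -> F3/F4 P8 similar
  R2 @ bar5.0: F3/A3 M3 -> G3/D4 P5 similar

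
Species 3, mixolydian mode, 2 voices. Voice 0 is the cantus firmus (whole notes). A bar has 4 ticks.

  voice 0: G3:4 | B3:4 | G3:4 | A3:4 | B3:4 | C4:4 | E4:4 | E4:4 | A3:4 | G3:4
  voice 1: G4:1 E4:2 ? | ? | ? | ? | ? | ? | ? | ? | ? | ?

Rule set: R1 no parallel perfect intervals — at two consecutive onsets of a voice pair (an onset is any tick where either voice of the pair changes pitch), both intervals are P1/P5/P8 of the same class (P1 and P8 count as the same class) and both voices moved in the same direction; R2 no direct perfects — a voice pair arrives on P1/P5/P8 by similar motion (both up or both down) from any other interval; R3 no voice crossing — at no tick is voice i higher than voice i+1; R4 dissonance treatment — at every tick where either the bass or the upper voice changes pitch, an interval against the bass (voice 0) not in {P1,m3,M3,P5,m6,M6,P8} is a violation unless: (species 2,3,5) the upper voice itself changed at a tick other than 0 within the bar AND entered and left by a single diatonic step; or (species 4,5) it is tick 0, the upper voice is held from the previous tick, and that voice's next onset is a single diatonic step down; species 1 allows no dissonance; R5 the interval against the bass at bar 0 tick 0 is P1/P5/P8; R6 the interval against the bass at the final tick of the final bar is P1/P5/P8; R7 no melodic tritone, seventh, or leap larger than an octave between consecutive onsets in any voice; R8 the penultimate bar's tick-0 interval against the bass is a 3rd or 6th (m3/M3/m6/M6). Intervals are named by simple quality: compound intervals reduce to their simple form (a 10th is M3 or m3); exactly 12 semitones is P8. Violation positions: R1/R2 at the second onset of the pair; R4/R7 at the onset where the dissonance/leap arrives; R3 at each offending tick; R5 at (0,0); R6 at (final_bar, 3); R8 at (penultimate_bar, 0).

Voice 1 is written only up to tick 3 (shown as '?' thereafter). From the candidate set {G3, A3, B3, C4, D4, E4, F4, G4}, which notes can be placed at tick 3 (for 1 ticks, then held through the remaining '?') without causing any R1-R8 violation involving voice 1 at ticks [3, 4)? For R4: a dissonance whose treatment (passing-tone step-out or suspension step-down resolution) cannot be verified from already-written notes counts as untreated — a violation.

{B3, D4, E4, G3, G4}

G3: legal
A3: violates R4
B3: legal
C4: violates R4
D4: legal
E4: legal
F4: violates R4
G4: legal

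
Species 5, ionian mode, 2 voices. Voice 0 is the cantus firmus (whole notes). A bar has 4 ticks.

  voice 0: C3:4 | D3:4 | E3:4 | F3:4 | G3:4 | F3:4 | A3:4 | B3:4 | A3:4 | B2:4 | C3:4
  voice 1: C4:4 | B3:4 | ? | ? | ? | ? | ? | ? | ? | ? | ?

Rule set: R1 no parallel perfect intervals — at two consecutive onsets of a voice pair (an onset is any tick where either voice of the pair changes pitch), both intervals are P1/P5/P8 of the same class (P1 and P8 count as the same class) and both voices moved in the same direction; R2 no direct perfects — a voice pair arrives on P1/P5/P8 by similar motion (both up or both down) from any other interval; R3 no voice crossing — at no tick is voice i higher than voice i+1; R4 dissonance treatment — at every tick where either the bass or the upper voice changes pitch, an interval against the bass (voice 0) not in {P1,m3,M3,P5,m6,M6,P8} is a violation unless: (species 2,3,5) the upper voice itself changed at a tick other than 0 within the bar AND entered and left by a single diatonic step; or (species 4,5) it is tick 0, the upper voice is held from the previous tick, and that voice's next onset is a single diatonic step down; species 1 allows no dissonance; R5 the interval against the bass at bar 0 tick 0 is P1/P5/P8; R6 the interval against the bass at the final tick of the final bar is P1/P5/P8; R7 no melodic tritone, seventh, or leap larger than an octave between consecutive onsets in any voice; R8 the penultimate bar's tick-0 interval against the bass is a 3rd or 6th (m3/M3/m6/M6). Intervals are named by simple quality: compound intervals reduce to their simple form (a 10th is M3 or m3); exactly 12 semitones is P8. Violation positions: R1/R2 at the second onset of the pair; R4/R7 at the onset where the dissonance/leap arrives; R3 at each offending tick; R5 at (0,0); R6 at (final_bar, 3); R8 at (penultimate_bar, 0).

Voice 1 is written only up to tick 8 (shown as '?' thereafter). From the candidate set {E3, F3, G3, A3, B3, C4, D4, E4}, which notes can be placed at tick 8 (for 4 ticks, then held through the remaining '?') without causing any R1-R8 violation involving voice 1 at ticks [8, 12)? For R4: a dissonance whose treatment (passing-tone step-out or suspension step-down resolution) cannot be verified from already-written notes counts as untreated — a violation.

{B3, C4, E3, G3}

E3: legal
F3: violates R4,R7
G3: legal
A3: violates R4
B3: legal
C4: legal
D4: violates R4
E4: violates R2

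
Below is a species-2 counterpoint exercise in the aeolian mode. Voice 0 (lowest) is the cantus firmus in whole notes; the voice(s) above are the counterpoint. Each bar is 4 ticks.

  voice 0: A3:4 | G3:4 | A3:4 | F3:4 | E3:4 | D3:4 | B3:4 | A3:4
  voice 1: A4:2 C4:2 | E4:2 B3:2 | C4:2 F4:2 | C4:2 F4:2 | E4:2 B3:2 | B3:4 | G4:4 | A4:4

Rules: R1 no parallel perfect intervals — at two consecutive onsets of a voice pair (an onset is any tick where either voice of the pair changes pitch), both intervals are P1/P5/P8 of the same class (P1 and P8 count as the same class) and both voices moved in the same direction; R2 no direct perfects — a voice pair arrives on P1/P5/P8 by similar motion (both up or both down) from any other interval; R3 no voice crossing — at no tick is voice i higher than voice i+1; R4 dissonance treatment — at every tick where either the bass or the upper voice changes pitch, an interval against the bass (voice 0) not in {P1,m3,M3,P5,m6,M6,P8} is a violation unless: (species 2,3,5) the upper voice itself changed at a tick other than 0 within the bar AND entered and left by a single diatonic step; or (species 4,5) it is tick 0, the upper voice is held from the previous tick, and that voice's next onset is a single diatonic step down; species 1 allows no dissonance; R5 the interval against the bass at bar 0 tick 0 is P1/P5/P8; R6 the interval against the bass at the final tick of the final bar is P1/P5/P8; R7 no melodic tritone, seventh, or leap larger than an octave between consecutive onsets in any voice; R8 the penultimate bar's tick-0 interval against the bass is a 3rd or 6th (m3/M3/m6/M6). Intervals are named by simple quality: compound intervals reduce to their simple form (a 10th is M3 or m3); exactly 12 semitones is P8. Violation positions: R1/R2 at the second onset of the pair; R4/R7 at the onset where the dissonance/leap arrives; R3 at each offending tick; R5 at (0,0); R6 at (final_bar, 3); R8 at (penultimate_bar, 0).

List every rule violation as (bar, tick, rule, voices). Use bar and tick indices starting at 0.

(3, 0, R2, (0, 1))
(4, 0, R1, (0, 1))

bar 0: v0=A3 v1=A4 downbeat P8
bar 1: v0=G3 v1=E4 downbeat M6
bar 2: v0=A3 v1=C4 downbeat m3
bar 3: v0=F3 v1=C4 downbeat P5
bar 4: v0=E3 v1=E4 downbeat P8
bar 5: v0=D3 v1=B3 downbeat M6
bar 6: v0=B3 v1=G4 downbeat m6
bar 7: v0=A3 v1=A4 downbeat P8
  -> R2 @ bar 3 tick 0 v(0, 1): A3/F4 m6 -> F3/C4 P5 similar
  -> R1 @ bar 4 tick 0 v(0, 1): F3/F4 P8 -> E3/E4 P8 similar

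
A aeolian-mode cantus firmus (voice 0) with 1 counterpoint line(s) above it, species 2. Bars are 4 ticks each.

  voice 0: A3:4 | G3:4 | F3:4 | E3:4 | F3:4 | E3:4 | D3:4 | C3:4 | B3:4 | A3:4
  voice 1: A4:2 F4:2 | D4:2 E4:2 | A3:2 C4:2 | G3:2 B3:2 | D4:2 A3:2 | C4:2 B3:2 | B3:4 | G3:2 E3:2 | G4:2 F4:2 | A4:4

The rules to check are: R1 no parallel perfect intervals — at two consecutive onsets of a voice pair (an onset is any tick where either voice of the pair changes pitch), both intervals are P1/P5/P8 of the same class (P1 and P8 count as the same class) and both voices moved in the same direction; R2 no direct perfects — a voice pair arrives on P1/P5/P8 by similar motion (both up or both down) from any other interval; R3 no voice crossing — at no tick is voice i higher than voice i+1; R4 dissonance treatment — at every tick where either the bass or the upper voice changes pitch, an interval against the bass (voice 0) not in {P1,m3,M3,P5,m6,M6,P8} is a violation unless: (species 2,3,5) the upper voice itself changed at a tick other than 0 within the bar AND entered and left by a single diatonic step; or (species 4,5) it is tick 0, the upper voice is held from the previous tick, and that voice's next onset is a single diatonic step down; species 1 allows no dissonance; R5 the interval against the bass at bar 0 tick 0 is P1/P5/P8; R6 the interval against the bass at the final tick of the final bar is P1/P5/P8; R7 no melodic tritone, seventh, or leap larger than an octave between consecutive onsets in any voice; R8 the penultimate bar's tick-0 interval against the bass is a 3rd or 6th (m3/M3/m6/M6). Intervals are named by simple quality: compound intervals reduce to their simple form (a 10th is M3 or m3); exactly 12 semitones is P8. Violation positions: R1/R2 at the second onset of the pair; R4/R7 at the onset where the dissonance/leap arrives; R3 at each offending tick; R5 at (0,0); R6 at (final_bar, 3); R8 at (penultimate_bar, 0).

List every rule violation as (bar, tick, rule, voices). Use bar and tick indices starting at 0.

(1, 0, R2, (0, 1))
(7, 0, R2, (0, 1))
(8, 0, R7, (0,))
(8, 0, R7, (1,))
(8, 2, R4, (0, 1))

bar 0: v0=A3 v1=A4 downbeat P8
bar 1: v0=G3 v1=D4 downbeat P5
bar 2: v0=F3 v1=A3 downbeat M3
bar 3: v0=E3 v1=G3 downbeat m3
bar 4: v0=F3 v1=D4 downbeat M6
bar 5: v0=E3 v1=C4 downbeat m6
bar 6: v0=D3 v1=B3 downbeat M6
bar 7: v0=C3 v1=G3 downbeat P5
bar 8: v0=B3 v1=G4 downbeat m6
bar 9: v0=A3 v1=A4 downbeat P8
  -> R2 @ bar 1 tick 0 v(0, 1): A3/F4 m6 -> G3/D4 P5 similar
  -> R2 @ bar 7 tick 0 v(0, 1): D3/B3 M6 -> C3/G3 P5 similar
  -> R7 @ bar 8 tick 0 v(0,): C3->B3 leap 11st
  -> R7 @ bar 8 tick 0 v(1,): E3->G4 leap 15st
  -> R4 @ bar 8 tick 2 v(0, 1): B3/F4 TT untreated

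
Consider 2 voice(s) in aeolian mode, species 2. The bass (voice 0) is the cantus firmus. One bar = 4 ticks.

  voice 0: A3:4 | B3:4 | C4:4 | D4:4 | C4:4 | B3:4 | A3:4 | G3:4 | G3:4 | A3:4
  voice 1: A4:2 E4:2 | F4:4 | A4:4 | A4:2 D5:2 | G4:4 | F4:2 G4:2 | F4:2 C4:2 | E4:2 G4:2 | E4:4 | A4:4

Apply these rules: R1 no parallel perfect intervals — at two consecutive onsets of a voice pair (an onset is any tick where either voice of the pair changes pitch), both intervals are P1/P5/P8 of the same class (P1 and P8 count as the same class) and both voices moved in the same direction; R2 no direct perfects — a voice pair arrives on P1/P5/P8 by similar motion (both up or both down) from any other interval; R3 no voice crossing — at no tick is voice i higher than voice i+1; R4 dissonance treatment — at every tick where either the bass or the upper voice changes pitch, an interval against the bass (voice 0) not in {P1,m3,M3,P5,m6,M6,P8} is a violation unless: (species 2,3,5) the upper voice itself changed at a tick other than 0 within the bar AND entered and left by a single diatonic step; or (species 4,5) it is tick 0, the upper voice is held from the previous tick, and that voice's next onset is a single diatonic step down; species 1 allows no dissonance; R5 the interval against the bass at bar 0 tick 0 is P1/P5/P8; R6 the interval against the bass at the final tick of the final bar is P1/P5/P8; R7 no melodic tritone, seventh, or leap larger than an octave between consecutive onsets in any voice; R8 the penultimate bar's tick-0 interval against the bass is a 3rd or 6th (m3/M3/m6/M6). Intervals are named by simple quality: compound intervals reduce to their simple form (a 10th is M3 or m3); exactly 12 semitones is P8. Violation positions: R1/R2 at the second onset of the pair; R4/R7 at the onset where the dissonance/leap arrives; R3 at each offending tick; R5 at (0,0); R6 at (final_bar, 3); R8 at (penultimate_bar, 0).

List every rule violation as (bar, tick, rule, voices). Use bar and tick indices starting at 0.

(1, 0, R4, (0, 1))
(4, 0, R2, (0, 1))
(5, 0, R4, (0, 1))
(9, 0, R2, (0, 1))

bar 0: v0=A3 v1=A4 downbeat P8
bar 1: v0=B3 v1=F4 downbeat TT
bar 2: v0=C4 v1=A4 downbeat M6
bar 3: v0=D4 v1=A4 downbeat P5
bar 4: v0=C4 v1=G4 downbeat P5
bar 5: v0=B3 v1=F4 downbeat TT
bar 6: v0=A3 v1=F4 downbeat m6
bar 7: v0=G3 v1=E4 downbeat M6
bar 8: v0=G3 v1=E4 downbeat M6
bar 9: v0=A3 v1=A4 downbeat P8
  -> R4 @ bar 1 tick 0 v(0, 1): B3/F4 TT untreated
  -> R2 @ bar 4 tick 0 v(0, 1): D4/D5 P8 -> C4/G4 P5 similar
  -> R4 @ bar 5 tick 0 v(0, 1): B3/F4 TT untreated
  -> R2 @ bar 9 tick 0 v(0, 1): G3/E4 M6 -> A3/A4 P8 similar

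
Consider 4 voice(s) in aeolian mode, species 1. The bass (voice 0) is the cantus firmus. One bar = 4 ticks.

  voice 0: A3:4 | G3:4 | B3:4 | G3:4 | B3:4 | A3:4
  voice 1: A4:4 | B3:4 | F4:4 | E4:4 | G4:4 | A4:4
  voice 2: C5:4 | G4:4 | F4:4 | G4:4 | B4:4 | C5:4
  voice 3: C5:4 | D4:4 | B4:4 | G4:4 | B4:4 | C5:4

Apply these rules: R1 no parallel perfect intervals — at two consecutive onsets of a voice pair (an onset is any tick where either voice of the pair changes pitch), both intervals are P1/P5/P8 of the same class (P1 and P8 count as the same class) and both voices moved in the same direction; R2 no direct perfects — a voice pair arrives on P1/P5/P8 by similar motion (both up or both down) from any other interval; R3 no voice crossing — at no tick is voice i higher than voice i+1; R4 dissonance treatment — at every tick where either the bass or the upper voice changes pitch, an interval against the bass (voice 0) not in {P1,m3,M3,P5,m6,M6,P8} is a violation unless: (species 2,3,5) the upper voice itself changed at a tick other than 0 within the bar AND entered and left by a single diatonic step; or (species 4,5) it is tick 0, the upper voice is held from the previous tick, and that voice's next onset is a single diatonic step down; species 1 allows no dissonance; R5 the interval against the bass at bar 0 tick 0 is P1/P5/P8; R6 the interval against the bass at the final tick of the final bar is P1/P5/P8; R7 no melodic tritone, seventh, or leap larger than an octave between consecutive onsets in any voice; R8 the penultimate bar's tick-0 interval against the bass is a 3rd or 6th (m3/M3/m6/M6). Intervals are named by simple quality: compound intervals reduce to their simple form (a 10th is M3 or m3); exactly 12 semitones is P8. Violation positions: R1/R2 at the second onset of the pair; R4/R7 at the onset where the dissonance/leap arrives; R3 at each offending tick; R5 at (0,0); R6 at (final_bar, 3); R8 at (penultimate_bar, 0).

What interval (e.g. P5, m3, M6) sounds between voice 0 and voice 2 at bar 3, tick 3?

P8

voice 0=G3 voice 2=G4 -> P8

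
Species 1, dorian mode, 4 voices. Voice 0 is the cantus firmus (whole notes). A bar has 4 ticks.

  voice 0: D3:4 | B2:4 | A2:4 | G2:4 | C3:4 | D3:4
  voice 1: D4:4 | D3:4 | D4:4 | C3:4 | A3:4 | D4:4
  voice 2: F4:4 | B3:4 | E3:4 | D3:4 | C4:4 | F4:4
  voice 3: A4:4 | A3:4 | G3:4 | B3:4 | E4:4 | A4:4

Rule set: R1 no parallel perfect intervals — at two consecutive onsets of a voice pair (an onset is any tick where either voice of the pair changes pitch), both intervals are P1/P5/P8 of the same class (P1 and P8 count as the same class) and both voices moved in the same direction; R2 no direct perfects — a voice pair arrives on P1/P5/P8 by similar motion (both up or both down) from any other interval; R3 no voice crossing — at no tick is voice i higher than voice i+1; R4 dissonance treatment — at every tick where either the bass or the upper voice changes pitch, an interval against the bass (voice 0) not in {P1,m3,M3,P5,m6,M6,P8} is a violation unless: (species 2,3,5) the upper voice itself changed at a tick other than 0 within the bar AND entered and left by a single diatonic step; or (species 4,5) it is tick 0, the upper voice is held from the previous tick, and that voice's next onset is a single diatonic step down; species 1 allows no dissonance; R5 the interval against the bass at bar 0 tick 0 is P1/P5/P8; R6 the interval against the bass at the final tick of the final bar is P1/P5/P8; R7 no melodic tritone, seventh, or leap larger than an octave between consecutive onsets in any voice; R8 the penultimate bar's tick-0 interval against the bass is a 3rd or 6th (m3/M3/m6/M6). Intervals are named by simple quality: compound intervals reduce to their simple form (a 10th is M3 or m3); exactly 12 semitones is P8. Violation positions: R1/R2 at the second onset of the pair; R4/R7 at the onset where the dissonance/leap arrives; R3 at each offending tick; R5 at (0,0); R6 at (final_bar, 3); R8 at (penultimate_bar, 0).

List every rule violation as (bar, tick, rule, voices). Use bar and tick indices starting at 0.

bar 0: v0=D3 v1=D4 v2=F4 v3=A4 downbeat P5
bar 1: v0=B2 v1=D3 v2=B3 v3=A3 downbeat m7
bar 2: v0=A2 v1=D4 v2=E3 v3=G3 downbeat m7
bar 3: v0=G2 v1=C3 v2=D3 v3=B3 downbeat M3
bar 4: v0=C3 v1=A3 v2=C4 v3=E4 downbeat M3
bar 5: v0=D3 v1=D4 v2=F4 v3=A4 downbeat P5
  -> R5 @ bar 0 tick 0 v(0, 2): opens on m3
  -> R1 @ bar 1 tick 0 v(1, 3): D4/A4 P5 -> D3/A3 P5 similar
  -> R2 @ bar 1 tick 0 v(0, 2): D3/F4 m3 -> B2/B3 P8 similar
  -> R3 @ bar 1 tick 0 v(2, 3): B3 above A3
  -> R4 @ bar 1 tick 0 v(0, 3): B2/A3 m7 untreated
  -> R7 @ bar 1 tick 0 v(2,): F4->B3 leap 6st
  -> R3 @ bar 1 tick 1 v(2, 3): B3 above A3
  -> R3 @ bar 1 tick 2 v(2, 3): B3 above A3
  -> R3 @ bar 1 tick 3 v(2, 3): B3 above A3
  -> R2 @ bar 2 tick 0 v(0, 2): B2/B3 P8 -> A2/E3 P5 similar
  -> R3 @ bar 2 tick 0 v(1, 2): D4 above E3
  -> R4 @ bar 2 tick 0 v(0, 1): A2/D4 P4 untreated
  -> R4 @ bar 2 tick 0 v(0, 3): A2/G3 m7 untreated
  -> R3 @ bar 2 tick 1 v(1, 2): D4 above E3
  -> R3 @ bar 2 tick 2 v(1, 2): D4 above E3
  -> R3 @ bar 2 tick 3 v(1, 2): D4 above E3
  -> R1 @ bar 3 tick 0 v(0, 2): A2/E3 P5 -> G2/D3 P5 similar
  -> R4 @ bar 3 tick 0 v(0, 1): G2/C3 P4 untreated
  -> R7 @ bar 3 tick 0 v(1,): D4->C3 leap 14st
  -> R2 @ bar 4 tick 0 v(0, 2): G2/D3 P5 -> C3/C4 P8 similar
  -> R2 @ bar 4 tick 0 v(1, 3): C3/B3 M7 -> A3/E4 P5 similar
  -> R7 @ bar 4 tick 0 v(2,): D3->C4 leap 10st
  -> R8 @ bar 4 tick 0 v(0, 2): penult P8 not 3rd/6th
  -> R1 @ bar 5 tick 0 v(1, 3): A3/E4 P5 -> D4/A4 P5 similar
  -> R2 @ bar 5 tick 0 v(0, 1): C3/A3 M6 -> D3/D4 P8 similar
  -> R2 @ bar 5 tick 0 v(0, 3): C3/E4 M3 -> D3/A4 P5 similar
  -> R6 @ bar 5 tick 3 v(0, 2): closes on m3

(0, 0, R5, (0, 2))
(1, 0, R1, (1, 3))
(1, 0, R2, (0, 2))
(1, 0, R3, (2, 3))
(1, 0, R4, (0, 3))
(1, 0, R7, (2,))
(1, 1, R3, (2, 3))
(1, 2, R3, (2, 3))
(1, 3, R3, (2, 3))
(2, 0, R2, (0, 2))
(2, 0, R3, (1, 2))
(2, 0, R4, (0, 1))
(2, 0, R4, (0, 3))
(2, 1, R3, (1, 2))
(2, 2, R3, (1, 2))
(2, 3, R3, (1, 2))
(3, 0, R1, (0, 2))
(3, 0, R4, (0, 1))
(3, 0, R7, (1,))
(4, 0, R2, (0, 2))
(4, 0, R2, (1, 3))
(4, 0, R7, (2,))
(4, 0, R8, (0, 2))
(5, 0, R1, (1, 3))
(5, 0, R2, (0, 1))
(5, 0, R2, (0, 3))
(5, 3, R6, (0, 2))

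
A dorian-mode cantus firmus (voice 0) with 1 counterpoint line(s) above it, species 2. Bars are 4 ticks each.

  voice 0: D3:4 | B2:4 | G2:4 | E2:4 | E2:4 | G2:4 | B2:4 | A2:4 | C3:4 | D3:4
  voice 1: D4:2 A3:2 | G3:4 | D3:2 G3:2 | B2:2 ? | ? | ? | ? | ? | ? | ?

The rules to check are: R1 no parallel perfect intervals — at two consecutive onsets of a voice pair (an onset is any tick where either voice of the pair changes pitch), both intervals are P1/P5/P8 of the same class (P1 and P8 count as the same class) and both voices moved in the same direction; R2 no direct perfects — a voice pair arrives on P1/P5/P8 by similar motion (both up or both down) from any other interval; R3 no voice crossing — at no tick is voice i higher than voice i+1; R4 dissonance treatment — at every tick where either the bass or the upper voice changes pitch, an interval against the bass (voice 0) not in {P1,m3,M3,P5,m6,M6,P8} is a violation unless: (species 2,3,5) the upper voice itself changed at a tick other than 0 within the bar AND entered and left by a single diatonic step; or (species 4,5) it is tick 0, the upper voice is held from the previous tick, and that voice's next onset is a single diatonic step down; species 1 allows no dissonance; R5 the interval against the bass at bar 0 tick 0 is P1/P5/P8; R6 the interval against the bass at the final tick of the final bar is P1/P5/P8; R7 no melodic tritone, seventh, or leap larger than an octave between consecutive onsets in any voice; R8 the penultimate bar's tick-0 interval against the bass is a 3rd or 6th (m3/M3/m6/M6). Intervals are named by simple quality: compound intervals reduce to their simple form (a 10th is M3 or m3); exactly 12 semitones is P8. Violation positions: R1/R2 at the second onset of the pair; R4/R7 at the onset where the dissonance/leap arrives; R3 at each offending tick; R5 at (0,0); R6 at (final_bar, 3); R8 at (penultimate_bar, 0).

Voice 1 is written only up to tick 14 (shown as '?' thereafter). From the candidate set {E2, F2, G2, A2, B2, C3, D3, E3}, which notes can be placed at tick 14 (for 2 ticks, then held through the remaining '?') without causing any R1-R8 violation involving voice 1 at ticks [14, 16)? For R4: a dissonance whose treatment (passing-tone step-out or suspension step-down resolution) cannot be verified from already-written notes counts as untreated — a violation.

E2: legal
F2: violates R4,R7
G2: legal
A2: violates R4
B2: legal
C3: legal
D3: violates R4
E3: legal

{B2, C3, E2, E3, G2}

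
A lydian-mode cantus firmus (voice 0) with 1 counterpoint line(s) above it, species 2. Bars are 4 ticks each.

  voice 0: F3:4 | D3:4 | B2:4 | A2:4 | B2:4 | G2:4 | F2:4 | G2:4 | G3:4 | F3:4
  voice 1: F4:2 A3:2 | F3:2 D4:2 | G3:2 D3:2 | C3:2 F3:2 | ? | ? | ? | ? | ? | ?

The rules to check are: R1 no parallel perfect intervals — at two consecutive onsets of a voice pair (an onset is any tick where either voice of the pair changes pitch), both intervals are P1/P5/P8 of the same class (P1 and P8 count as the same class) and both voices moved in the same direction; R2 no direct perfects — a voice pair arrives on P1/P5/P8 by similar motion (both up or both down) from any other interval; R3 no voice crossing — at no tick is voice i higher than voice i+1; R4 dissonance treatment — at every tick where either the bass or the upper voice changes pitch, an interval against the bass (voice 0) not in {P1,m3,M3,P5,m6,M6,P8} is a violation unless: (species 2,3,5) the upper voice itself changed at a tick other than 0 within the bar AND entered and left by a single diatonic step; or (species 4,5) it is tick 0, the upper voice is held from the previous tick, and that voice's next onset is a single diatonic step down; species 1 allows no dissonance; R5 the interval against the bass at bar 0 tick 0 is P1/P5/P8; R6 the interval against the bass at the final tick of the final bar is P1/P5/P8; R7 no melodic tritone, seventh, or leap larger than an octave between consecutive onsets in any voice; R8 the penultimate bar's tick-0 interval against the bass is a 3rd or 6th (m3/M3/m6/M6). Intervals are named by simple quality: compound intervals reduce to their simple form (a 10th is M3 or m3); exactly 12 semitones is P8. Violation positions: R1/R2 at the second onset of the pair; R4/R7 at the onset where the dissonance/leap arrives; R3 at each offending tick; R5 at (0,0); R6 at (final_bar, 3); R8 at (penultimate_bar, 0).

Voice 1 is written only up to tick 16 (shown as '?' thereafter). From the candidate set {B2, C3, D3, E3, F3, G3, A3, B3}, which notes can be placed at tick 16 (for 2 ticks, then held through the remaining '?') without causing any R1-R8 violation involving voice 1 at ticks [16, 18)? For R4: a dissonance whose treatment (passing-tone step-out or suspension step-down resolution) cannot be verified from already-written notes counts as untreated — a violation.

B2: violates R7
C3: violates R4
D3: legal
E3: violates R4
F3: violates R4
G3: legal
A3: violates R4
B3: violates R2,R7

{D3, G3}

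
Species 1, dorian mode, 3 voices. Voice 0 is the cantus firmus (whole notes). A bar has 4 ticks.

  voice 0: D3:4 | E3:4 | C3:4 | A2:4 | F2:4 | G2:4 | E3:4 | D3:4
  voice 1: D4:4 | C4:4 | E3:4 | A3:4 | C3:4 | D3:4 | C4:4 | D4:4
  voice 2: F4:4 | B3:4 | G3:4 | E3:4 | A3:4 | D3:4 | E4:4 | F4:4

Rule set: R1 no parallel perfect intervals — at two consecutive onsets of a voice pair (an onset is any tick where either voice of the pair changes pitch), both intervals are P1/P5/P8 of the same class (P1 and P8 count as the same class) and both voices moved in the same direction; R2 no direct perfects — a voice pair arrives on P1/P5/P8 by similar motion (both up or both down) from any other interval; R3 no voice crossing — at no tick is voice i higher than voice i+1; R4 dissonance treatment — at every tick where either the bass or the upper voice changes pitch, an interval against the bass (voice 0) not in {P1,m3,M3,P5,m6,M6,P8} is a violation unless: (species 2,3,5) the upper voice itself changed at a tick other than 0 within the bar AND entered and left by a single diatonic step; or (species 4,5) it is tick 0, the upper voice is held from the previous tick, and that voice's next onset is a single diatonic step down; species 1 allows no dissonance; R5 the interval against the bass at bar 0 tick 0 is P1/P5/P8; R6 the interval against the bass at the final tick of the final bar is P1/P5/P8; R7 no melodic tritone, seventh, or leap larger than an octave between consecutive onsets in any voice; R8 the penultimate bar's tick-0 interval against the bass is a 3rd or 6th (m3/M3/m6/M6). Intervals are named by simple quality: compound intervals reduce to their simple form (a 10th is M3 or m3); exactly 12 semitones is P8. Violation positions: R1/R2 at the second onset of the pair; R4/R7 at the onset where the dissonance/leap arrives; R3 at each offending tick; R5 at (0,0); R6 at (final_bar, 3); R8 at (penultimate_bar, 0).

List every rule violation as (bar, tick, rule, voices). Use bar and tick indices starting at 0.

(0, 0, R5, (0, 2))
(1, 0, R3, (1, 2))
(1, 0, R7, (2,))
(1, 1, R3, (1, 2))
(1, 2, R3, (1, 2))
(1, 3, R3, (1, 2))
(2, 0, R1, (0, 2))
(3, 0, R1, (0, 2))
(3, 0, R3, (1, 2))
(3, 1, R3, (1, 2))
(3, 2, R3, (1, 2))
(3, 3, R3, (1, 2))
(4, 0, R2, (0, 1))
(5, 0, R1, (0, 1))
(6, 0, R2, (0, 2))
(6, 0, R7, (1,))
(6, 0, R7, (2,))
(6, 0, R8, (0, 2))
(7, 3, R6, (0, 2))

bar 0: v0=D3 v1=D4 v2=F4 downbeat m3
bar 1: v0=E3 v1=C4 v2=B3 downbeat P5
bar 2: v0=C3 v1=E3 v2=G3 downbeat P5
bar 3: v0=A2 v1=A3 v2=E3 downbeat P5
bar 4: v0=F2 v1=C3 v2=A3 downbeat M3
bar 5: v0=G2 v1=D3 v2=D3 downbeat P5
bar 6: v0=E3 v1=C4 v2=E4 downbeat P8
bar 7: v0=D3 v1=D4 v2=F4 downbeat m3
  -> R5 @ bar 0 tick 0 v(0, 2): opens on m3
  -> R3 @ bar 1 tick 0 v(1, 2): C4 above B3
  -> R7 @ bar 1 tick 0 v(2,): F4->B3 leap 6st
  -> R3 @ bar 1 tick 1 v(1, 2): C4 above B3
  -> R3 @ bar 1 tick 2 v(1, 2): C4 above B3
  -> R3 @ bar 1 tick 3 v(1, 2): C4 above B3
  -> R1 @ bar 2 tick 0 v(0, 2): E3/B3 P5 -> C3/G3 P5 similar
  -> R1 @ bar 3 tick 0 v(0, 2): C3/G3 P5 -> A2/E3 P5 similar
  -> R3 @ bar 3 tick 0 v(1, 2): A3 above E3
  -> R3 @ bar 3 tick 1 v(1, 2): A3 above E3
  -> R3 @ bar 3 tick 2 v(1, 2): A3 above E3
  -> R3 @ bar 3 tick 3 v(1, 2): A3 above E3
  -> R2 @ bar 4 tick 0 v(0, 1): A2/A3 P8 -> F2/C3 P5 similar
  -> R1 @ bar 5 tick 0 v(0, 1): F2/C3 P5 -> G2/D3 P5 similar
  -> R2 @ bar 6 tick 0 v(0, 2): G2/D3 P5 -> E3/E4 P8 similar
  -> R7 @ bar 6 tick 0 v(1,): D3->C4 leap 10st
  -> R7 @ bar 6 tick 0 v(2,): D3->E4 leap 14st
  -> R8 @ bar 6 tick 0 v(0, 2): penult P8 not 3rd/6th
  -> R6 @ bar 7 tick 3 v(0, 2): closes on m3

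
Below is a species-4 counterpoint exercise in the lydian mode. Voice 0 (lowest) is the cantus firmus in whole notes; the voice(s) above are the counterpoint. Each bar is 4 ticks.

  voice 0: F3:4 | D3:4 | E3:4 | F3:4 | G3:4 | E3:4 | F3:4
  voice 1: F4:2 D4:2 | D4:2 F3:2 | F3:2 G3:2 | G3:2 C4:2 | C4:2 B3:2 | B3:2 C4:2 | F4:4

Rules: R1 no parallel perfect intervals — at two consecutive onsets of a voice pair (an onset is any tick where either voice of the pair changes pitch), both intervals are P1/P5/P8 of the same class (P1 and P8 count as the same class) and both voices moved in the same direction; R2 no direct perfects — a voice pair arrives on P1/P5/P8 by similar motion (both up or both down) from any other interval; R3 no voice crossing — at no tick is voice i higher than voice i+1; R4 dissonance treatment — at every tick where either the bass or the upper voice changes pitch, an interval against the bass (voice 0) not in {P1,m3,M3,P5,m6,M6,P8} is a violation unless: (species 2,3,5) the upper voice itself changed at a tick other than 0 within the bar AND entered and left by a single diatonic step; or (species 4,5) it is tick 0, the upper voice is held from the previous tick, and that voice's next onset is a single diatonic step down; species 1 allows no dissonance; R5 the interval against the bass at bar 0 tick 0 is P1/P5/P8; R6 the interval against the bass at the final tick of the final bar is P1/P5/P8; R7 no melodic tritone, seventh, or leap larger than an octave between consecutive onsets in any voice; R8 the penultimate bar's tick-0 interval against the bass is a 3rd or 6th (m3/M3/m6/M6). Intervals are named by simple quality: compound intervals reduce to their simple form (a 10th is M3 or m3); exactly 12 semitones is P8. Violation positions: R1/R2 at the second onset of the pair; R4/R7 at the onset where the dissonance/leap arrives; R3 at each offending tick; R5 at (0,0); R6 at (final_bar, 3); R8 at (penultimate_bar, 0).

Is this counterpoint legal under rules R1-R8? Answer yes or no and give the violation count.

bar 0: v0=F3 v1=F4 (P8)
bar 1: v0=D3 v1=D4 (P8)
bar 2: v0=E3 v1=F3 (m2)
bar 3: v0=F3 v1=G3 (M2)
bar 4: v0=G3 v1=C4 (P4)
bar 5: v0=E3 v1=B3 (P5)
bar 6: v0=F3 v1=F4 (P8)
  R4 @ bar2.0: E3/F3 m2 untreated
  R4 @ bar3.0: F3/G3 M2 untreated
  R8 @ bar5.0: penult P5 not 3rd/6th
  R2 @ bar6.0: E3/C4 m6 -> F3/F4 P8 similar

No (4 violations)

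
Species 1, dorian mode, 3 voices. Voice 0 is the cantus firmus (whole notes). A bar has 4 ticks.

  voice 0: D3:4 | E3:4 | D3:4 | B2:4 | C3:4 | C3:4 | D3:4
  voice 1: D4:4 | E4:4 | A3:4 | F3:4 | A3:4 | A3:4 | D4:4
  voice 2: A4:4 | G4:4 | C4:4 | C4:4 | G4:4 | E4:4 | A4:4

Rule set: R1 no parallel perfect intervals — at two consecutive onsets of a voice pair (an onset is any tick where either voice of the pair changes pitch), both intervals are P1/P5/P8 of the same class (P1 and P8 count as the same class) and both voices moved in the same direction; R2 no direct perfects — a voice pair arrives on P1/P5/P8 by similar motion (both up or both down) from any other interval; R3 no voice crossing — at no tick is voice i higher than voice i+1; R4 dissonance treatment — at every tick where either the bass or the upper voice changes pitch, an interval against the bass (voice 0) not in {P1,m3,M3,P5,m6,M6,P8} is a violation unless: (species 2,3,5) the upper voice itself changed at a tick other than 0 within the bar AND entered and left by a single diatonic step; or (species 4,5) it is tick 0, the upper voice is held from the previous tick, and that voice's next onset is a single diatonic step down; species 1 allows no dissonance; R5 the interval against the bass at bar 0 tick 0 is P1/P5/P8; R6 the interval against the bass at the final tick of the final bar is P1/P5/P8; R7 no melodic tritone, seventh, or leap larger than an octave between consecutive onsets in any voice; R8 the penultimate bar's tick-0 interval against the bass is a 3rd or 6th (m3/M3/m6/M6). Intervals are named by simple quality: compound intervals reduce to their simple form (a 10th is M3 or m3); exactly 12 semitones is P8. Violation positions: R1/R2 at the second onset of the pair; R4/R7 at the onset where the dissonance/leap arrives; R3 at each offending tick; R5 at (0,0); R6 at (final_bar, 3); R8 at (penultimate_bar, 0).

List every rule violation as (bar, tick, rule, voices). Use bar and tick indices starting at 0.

bar 0: v0=D3 v1=D4 v2=A4 downbeat P5
bar 1: v0=E3 v1=E4 v2=G4 downbeat m3
bar 2: v0=D3 v1=A3 v2=C4 downbeat m7
bar 3: v0=B2 v1=F3 v2=C4 downbeat m2
bar 4: v0=C3 v1=A3 v2=G4 downbeat P5
bar 5: v0=C3 v1=A3 v2=E4 downbeat M3
bar 6: v0=D3 v1=D4 v2=A4 downbeat P5
  -> R1 @ bar 1 tick 0 v(0, 1): D3/D4 P8 -> E3/E4 P8 similar
  -> R2 @ bar 2 tick 0 v(0, 1): E3/E4 P8 -> D3/A3 P5 similar
  -> R4 @ bar 2 tick 0 v(0, 2): D3/C4 m7 untreated
  -> R4 @ bar 3 tick 0 v(0, 1): B2/F3 TT untreated
  -> R4 @ bar 3 tick 0 v(0, 2): B2/C4 m2 untreated
  -> R2 @ bar 4 tick 0 v(0, 2): B2/C4 m2 -> C3/G4 P5 similar
  -> R1 @ bar 6 tick 0 v(1, 2): A3/E4 P5 -> D4/A4 P5 similar
  -> R2 @ bar 6 tick 0 v(0, 1): C3/A3 M6 -> D3/D4 P8 similar
  -> R2 @ bar 6 tick 0 v(0, 2): C3/E4 M3 -> D3/A4 P5 similar

(1, 0, R1, (0, 1))
(2, 0, R2, (0, 1))
(2, 0, R4, (0, 2))
(3, 0, R4, (0, 1))
(3, 0, R4, (0, 2))
(4, 0, R2, (0, 2))
(6, 0, R1, (1, 2))
(6, 0, R2, (0, 1))
(6, 0, R2, (0, 2))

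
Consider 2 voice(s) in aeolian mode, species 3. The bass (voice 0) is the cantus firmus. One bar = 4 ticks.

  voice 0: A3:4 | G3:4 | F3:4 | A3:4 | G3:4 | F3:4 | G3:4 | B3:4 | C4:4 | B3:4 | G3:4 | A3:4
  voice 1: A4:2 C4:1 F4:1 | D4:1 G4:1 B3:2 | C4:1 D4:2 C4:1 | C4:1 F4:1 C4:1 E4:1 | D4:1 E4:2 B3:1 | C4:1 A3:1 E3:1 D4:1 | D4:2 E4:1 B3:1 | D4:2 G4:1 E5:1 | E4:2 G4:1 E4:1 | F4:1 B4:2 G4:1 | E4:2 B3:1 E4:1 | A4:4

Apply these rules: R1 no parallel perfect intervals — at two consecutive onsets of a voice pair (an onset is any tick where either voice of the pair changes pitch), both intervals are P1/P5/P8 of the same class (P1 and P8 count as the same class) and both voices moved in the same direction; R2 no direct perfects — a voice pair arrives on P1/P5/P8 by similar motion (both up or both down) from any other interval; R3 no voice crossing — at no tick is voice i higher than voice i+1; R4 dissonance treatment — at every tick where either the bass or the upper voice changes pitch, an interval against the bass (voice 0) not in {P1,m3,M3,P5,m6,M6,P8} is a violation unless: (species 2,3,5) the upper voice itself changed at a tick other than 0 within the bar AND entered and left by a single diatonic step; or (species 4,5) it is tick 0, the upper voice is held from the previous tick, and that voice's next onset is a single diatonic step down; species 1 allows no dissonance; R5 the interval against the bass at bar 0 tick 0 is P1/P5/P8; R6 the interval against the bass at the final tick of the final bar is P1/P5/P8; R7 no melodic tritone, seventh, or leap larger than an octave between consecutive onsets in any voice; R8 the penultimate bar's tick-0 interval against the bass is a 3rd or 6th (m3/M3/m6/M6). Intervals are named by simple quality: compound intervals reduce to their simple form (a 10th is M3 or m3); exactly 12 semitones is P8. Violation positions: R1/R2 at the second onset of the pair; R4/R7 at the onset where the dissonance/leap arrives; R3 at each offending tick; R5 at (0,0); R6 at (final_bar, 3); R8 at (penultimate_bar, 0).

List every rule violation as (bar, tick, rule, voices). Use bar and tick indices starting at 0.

bar 0: v0=A3 v1=A4 downbeat P8
bar 1: v0=G3 v1=D4 downbeat P5
bar 2: v0=F3 v1=C4 downbeat P5
bar 3: v0=A3 v1=C4 downbeat m3
bar 4: v0=G3 v1=D4 downbeat P5
bar 5: v0=F3 v1=C4 downbeat P5
bar 6: v0=G3 v1=D4 downbeat P5
bar 7: v0=B3 v1=D4 downbeat m3
bar 8: v0=C4 v1=E4 downbeat M3
bar 9: v0=B3 v1=F4 downbeat TT
bar 10: v0=G3 v1=E4 downbeat M6
bar 11: v0=A3 v1=A4 downbeat P8
  -> R2 @ bar 1 tick 0 v(0, 1): A3/F4 m6 -> G3/D4 P5 similar
  -> R1 @ bar 4 tick 0 v(0, 1): A3/E4 P5 -> G3/D4 P5 similar
  -> R3 @ bar 5 tick 2 v(0, 1): F3 above E3
  -> R4 @ bar 5 tick 2 v(0, 1): F3/E3 m2 untreated
  -> R7 @ bar 5 tick 3 v(1,): E3->D4 leap 10st
  -> R4 @ bar 7 tick 3 v(0, 1): B3/E5 P4 untreated
  -> R4 @ bar 9 tick 0 v(0, 1): B3/F4 TT untreated
  -> R7 @ bar 9 tick 1 v(1,): F4->B4 leap 6st
  -> R2 @ bar 11 tick 0 v(0, 1): G3/E4 M6 -> A3/A4 P8 similar

(1, 0, R2, (0, 1))
(4, 0, R1, (0, 1))
(5, 2, R3, (0, 1))
(5, 2, R4, (0, 1))
(5, 3, R7, (1,))
(7, 3, R4, (0, 1))
(9, 0, R4, (0, 1))
(9, 1, R7, (1,))
(11, 0, R2, (0, 1))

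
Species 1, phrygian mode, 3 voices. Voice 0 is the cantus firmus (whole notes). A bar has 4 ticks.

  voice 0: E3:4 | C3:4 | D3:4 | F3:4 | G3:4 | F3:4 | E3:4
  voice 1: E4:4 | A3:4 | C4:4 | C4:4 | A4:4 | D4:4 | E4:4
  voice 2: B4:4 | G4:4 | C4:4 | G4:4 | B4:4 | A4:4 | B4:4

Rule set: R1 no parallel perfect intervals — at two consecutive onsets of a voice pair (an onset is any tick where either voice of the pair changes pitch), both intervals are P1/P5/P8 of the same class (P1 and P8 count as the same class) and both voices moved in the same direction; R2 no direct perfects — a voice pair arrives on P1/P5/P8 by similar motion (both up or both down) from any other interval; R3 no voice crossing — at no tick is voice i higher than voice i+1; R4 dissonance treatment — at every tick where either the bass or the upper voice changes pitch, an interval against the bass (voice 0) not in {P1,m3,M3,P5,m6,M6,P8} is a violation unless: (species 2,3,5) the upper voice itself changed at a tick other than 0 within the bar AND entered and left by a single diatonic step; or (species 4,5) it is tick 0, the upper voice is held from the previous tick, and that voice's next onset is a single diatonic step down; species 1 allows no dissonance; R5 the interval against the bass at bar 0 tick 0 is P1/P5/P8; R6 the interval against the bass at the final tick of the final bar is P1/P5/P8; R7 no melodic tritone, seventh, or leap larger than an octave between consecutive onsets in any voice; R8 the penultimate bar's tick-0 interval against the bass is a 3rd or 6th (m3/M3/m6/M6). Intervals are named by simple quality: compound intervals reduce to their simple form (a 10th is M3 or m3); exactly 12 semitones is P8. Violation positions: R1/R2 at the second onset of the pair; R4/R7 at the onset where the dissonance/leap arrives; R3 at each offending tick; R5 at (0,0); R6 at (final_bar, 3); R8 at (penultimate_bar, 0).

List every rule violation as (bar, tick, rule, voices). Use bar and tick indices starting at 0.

bar 0: v0=E3 v1=E4 v2=B4 downbeat P5
bar 1: v0=C3 v1=A3 v2=G4 downbeat P5
bar 2: v0=D3 v1=C4 v2=C4 downbeat m7
bar 3: v0=F3 v1=C4 v2=G4 downbeat M2
bar 4: v0=G3 v1=A4 v2=B4 downbeat M3
bar 5: v0=F3 v1=D4 v2=A4 downbeat M3
bar 6: v0=E3 v1=E4 v2=B4 downbeat P5
  -> R1 @ bar 1 tick 0 v(0, 2): E3/B4 P5 -> C3/G4 P5 similar
  -> R4 @ bar 2 tick 0 v(0, 1): D3/C4 m7 untreated
  -> R4 @ bar 2 tick 0 v(0, 2): D3/C4 m7 untreated
  -> R4 @ bar 3 tick 0 v(0, 2): F3/G4 M2 untreated
  -> R4 @ bar 4 tick 0 v(0, 1): G3/A4 M2 untreated
  -> R2 @ bar 5 tick 0 v(1, 2): A4/B4 M2 -> D4/A4 P5 similar
  -> R1 @ bar 6 tick 0 v(1, 2): D4/A4 P5 -> E4/B4 P5 similar

(1, 0, R1, (0, 2))
(2, 0, R4, (0, 1))
(2, 0, R4, (0, 2))
(3, 0, R4, (0, 2))
(4, 0, R4, (0, 1))
(5, 0, R2, (1, 2))
(6, 0, R1, (1, 2))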